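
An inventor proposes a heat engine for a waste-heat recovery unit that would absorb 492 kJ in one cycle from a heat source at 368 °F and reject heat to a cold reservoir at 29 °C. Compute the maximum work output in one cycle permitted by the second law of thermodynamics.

W_max ≈ 168.7 kJ

T_H = 368 °F → (368 − 32) × 5/9 = 186.67 °C = 459.82 K.
T_C = 29 °C → 29 + 273.15 = 302.15 K.
By the Carnot theorem, η_max = 1 − T_C/T_H = 1 − 302.15/459.82 = 0.3429.
W_max = η_max · Q_H = 0.3429 × 492 = 168.7 kJ.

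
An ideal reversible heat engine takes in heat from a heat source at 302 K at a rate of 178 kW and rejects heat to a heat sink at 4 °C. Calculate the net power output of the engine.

Ẇ ≈ 14.6 kW

T_C = 4 °C → 4 + 273.15 = 277.15 K.
Carnot efficiency: η = 1 − T_C/T_H = 1 − 277.15/302.00 = 0.0823.
W = η·Q_H = 0.0823 × 178 = 14.6 kW.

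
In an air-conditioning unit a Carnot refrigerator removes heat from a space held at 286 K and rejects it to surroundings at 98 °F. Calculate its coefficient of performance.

T_H = 98 °F → (98 − 32) × 5/9 = 36.67 °C = 309.82 K.
Carnot COP: COP_R = T_C/(T_H − T_C) = 286.00/(309.82 − 286.00) = 12.0.

COP_R ≈ 12.0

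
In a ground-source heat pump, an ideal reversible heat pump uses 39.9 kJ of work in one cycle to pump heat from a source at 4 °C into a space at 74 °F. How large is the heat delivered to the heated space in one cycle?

T_H = 74 °F → (74 − 32) × 5/9 = 23.33 °C = 296.48 K.
T_C = 4 °C → 4 + 273.15 = 277.15 K.
For a reversible heat pump, COP_HP = T_H/(T_H − T_C) = 296.48/19.33 = 15.3353.
Q_H = COP_HP · W = 15.3353 × 39.9 = 612 kJ.

Q_H ≈ 612 kJ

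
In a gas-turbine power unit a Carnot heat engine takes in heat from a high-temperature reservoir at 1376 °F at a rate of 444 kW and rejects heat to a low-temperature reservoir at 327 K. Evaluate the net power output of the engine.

Ẇ ≈ 302 kW

T_H = 1376 °F → (1376 − 32) × 5/9 = 746.67 °C = 1019.82 K.
Since the cycle is reversible, η = 1 − T_C/T_H = 1 − 327.00/1019.82 = 0.6794.
W = η·Q_H = 0.6794 × 444 = 302 kW.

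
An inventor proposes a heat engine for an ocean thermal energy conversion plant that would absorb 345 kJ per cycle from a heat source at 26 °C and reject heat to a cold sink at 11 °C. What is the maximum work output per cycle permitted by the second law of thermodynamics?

T_H = 26 °C → 26 + 273.15 = 299.15 K.
T_C = 11 °C → 11 + 273.15 = 284.15 K.
By the Carnot theorem, η_max = 1 − T_C/T_H = 1 − 284.15/299.15 = 0.0501.
W_max = η_max · Q_H = 0.0501 × 345 = 17.3 kJ.

W_max ≈ 17.3 kJ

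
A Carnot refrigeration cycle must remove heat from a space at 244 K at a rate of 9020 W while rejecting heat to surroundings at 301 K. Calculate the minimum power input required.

The reversible coefficient of performance is COP_R = T_C/(T_H − T_C) = 244.00/57.00 = 4.2807.
W = Q_C/COP_R = 9020/4.2807 = 2110 W.

Ẇ_in ≈ 2110 W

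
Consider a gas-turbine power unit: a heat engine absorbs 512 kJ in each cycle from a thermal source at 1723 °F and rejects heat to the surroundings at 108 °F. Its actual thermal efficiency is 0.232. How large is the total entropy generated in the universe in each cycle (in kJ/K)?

T_H = 1723 °F → (1723 − 32) × 5/9 = 939.44 °C = 1212.59 K.
T_C = 108 °F → (108 − 32) × 5/9 = 42.22 °C = 315.37 K.
W = η·Q_H = 0.232 × 512 = 118.8 kJ, so Q_C = Q_H − W = 393.2 kJ.
The hot reservoir loses entropy Q_H/T_H = 512/1212.59 = 0.4222 kJ/K; the cold reservoir gains Q_C/T_C = 393.2/315.37 = 1.247 kJ/K.
ΔS_univ = −Q_H/T_H + Q_C/T_C = 0.825 kJ/K (> 0, since η = 0.232 < η_Carnot = 0.740).

ΔS_univ ≈ 0.825 kJ/K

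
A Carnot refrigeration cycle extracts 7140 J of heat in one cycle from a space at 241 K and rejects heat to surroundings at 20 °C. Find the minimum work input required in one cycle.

W_in ≈ 1550 J

T_H = 20 °C → 20 + 273.15 = 293.15 K.
The reversible coefficient of performance is COP_R = T_C/(T_H − T_C) = 241.00/52.15 = 4.6213.
W = Q_C/COP_R = 7140/4.6213 = 1550 J.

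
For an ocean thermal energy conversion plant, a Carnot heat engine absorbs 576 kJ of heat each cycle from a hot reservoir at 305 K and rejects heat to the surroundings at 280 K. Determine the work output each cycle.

For a reversible engine, η = 1 − T_C/T_H = 1 − 280.00/305.00 = 0.0820.
W = η·Q_H = 0.0820 × 576 = 47.21 kJ.

W ≈ 47.21 kJ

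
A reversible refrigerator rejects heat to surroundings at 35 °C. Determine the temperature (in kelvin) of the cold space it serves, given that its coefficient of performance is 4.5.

T_H = 35 °C → 35 + 273.15 = 308.15 K.
COP_R = T_C/(T_H − T_C) ⇒ T_C = T_H·COP_R/(1 + COP_R) = 308.15 × 4.5/(1 + 4.5) = 252.1 K.

T_C ≈ 252.1 K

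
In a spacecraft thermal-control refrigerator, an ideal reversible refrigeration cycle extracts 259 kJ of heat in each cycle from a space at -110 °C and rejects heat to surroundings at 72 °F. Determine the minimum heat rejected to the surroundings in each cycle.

Q_H ≈ 469 kJ

T_H = 72 °F → (72 − 32) × 5/9 = 22.22 °C = 295.37 K.
T_C = -110 °C → -110 + 273.15 = 163.15 K.
For a reversible cycle Q_H/Q_C = T_H/T_C, so Q_H = Q_C·T_H/T_C = 259 × 295.37/163.15 = 469 kJ.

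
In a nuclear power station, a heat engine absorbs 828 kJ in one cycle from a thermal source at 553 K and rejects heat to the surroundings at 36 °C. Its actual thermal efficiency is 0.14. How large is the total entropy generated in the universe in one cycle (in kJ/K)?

T_C = 36 °C → 36 + 273.15 = 309.15 K.
W = η·Q_H = 0.14 × 828 = 115.9 kJ, so Q_C = Q_H − W = 712.1 kJ.
Entropy balance on the reservoirs: −Q_H/T_H = -1.497 kJ/K, +Q_C/T_C = 2.303 kJ/K.
ΔS_univ = −Q_H/T_H + Q_C/T_C = 0.806 kJ/K (> 0, since η = 0.14 < η_Carnot = 0.441).

ΔS_univ ≈ 0.806 kJ/K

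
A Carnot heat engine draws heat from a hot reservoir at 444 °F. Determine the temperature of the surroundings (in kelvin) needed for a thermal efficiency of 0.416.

T_C ≈ 293.2 K

T_H = 444 °F → (444 − 32) × 5/9 = 228.89 °C = 502.04 K.
From η = 1 − T_C/T_H, T_C = T_H·(1 − η) = 502.04 × (1 − 0.416) = 293.2 K.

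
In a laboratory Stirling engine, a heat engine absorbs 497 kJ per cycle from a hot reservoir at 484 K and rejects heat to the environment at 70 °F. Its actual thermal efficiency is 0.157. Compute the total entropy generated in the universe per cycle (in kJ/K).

T_C = 70 °F → (70 − 32) × 5/9 = 21.11 °C = 294.26 K.
W = η·Q_H = 0.157 × 497 = 78.03 kJ, so Q_C = Q_H − W = 419.0 kJ.
Reservoir entropy changes: ΔS_H = −Q_H/T_H = −497/484.00 = -1.027 kJ/K and ΔS_C = +Q_C/T_C = 419.0/294.26 = 1.424 kJ/K.
ΔS_univ = −Q_H/T_H + Q_C/T_C = 0.397 kJ/K (> 0, since η = 0.157 < η_Carnot = 0.392).

ΔS_univ ≈ 0.397 kJ/K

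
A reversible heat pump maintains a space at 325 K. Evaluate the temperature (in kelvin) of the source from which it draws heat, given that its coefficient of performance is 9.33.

COP_HP = T_H/(T_H − T_C) ⇒ T_C = T_H·(COP_HP − 1)/COP_HP = 325.00 × (9.33 − 1)/9.33 = 290 K.

T_C ≈ 290 K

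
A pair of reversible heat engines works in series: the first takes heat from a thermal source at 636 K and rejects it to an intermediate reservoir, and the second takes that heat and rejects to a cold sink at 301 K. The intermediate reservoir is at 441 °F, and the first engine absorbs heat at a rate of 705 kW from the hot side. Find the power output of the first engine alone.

Ẇ₁ ≈ 150.3 kW

T_m = 441 °F → (441 − 32) × 5/9 = 227.22 °C = 500.37 K.
First-stage efficiency η₁ = 1 − T_m/T_H = 1 − 500.37/636.00 = 0.2133.
W₁ = η₁·Q_H = 0.2133 × 705 = 150.3 kW.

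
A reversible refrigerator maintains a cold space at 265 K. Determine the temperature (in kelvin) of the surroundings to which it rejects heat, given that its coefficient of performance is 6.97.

T_H ≈ 303 K

COP_R = T_C/(T_H − T_C) ⇒ T_H = T_C·(1 + 1/COP_R) = 265.00 × (1 + 1/6.97) = 303 K.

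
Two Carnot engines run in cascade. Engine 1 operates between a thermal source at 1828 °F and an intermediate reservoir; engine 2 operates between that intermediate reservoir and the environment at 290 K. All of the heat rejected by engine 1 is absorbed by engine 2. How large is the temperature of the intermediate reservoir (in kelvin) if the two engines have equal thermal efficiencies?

T_H = 1828 °F → (1828 − 32) × 5/9 = 997.78 °C = 1270.93 K.
Equal efficiencies require 1 − T_m/T_H = 1 − T_C/T_m, i.e. T_m/T_H = T_C/T_m, so T_m = √(T_H·T_C) = √(1270.93 × 290.00) = 607.1 K.

T_m ≈ 607.1 K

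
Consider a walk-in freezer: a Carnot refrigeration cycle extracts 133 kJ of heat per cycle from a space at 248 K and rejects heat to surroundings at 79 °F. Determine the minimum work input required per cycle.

T_H = 79 °F → (79 − 32) × 5/9 = 26.11 °C = 299.26 K.
For a reversible refrigerator, COP_R = T_C/(T_H − T_C) = 248.00/51.26 = 4.8380.
W = Q_C/COP_R = 133/4.8380 = 27.5 kJ.

W_in ≈ 27.5 kJ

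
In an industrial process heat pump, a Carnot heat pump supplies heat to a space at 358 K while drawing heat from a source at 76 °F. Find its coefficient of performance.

T_C = 76 °F → (76 − 32) × 5/9 = 24.44 °C = 297.59 K.
Reversible heating COP: COP_HP = T_H/(T_H − T_C) = 358.00/(358.00 − 297.59) = 5.93.

COP_HP ≈ 5.93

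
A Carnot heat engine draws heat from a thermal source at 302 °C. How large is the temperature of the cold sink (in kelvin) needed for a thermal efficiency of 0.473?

T_H = 302 °C → 302 + 273.15 = 575.15 K.
From η = 1 − T_C/T_H, T_C = T_H·(1 − η) = 575.15 × (1 − 0.473) = 303 K.

T_C ≈ 303 K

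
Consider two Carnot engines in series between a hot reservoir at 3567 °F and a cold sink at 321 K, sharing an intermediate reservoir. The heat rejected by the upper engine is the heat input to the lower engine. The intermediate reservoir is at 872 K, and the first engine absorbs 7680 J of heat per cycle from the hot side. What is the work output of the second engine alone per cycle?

T_H = 3567 °F → (3567 − 32) × 5/9 = 1963.89 °C = 2237.04 K.
Heat entering the second stage: Q_m = Q_H·(T_m/T_H) = 7680 × 872.00/2237.04 = 2990 J.
Second-stage efficiency η₂ = 1 − T_C/T_m = 1 − 321.00/872.00 = 0.6319, so W₂ = η₂·Q_m = 1890 J.

W₂ ≈ 1890 J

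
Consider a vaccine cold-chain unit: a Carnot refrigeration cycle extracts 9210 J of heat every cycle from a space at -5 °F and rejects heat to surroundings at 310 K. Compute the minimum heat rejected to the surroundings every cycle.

T_C = -5 °F → (-5 − 32) × 5/9 = -20.56 °C = 252.59 K.
For a reversible cycle Q_H/Q_C = T_H/T_C, so Q_H = Q_C·T_H/T_C = 9210 × 310.00/252.59 = 11300 J.

Q_H ≈ 11300 J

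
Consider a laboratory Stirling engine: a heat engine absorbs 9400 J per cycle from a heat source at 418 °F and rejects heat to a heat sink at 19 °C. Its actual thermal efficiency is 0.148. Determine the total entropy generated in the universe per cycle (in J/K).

ΔS_univ ≈ 8.135 J/K

T_H = 418 °F → (418 − 32) × 5/9 = 214.44 °C = 487.59 K.
T_C = 19 °C → 19 + 273.15 = 292.15 K.
W = η·Q_H = 0.148 × 9400 = 1391 J, so Q_C = Q_H − W = 8009 J.
The hot reservoir loses entropy Q_H/T_H = 9400/487.59 = 19.28 J/K; the cold reservoir gains Q_C/T_C = 8009/292.15 = 27.41 J/K.
ΔS_univ = −Q_H/T_H + Q_C/T_C = 8.135 J/K (> 0, since η = 0.148 < η_Carnot = 0.401).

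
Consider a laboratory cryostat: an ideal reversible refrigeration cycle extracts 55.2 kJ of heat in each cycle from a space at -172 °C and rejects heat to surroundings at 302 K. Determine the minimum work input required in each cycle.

W_in ≈ 110 kJ

T_C = -172 °C → -172 + 273.15 = 101.15 K.
COP_R = T_C/(T_H − T_C) = 101.15/200.85 = 0.5036.
W = Q_C/COP_R = 55.2/0.5036 = 110 kJ.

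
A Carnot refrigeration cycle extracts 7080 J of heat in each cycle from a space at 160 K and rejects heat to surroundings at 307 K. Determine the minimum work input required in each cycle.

COP_R = T_C/(T_H − T_C) = 160.00/147.00 = 1.0884.
W = Q_C/COP_R = 7080/1.0884 = 6500 J.

W_in ≈ 6500 J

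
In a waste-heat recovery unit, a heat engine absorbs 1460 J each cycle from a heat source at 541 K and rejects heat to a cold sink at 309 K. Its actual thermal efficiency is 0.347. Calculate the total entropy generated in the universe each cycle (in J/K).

W = η·Q_H = 0.347 × 1460 = 506.6 J, so Q_C = Q_H − W = 953.4 J.
Reservoir entropy changes: ΔS_H = −Q_H/T_H = −1460/541.00 = -2.699 J/K and ΔS_C = +Q_C/T_C = 953.4/309.00 = 3.085 J/K.
ΔS_univ = −Q_H/T_H + Q_C/T_C = 0.3867 J/K (> 0, since η = 0.347 < η_Carnot = 0.429).

ΔS_univ ≈ 0.3867 J/K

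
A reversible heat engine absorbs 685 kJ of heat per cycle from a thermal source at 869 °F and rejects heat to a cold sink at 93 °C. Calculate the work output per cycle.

W ≈ 345.2 kJ

T_H = 869 °F → (869 − 32) × 5/9 = 465.00 °C = 738.15 K.
T_C = 93 °C → 93 + 273.15 = 366.15 K.
For a reversible engine, η = 1 − T_C/T_H = 1 − 366.15/738.15 = 0.5040.
W = η·Q_H = 0.5040 × 685 = 345.2 kJ.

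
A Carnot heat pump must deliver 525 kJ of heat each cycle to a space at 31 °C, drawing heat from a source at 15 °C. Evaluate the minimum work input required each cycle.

T_H = 31 °C → 31 + 273.15 = 304.15 K.
T_C = 15 °C → 15 + 273.15 = 288.15 K.
COP_HP = T_H/(T_H − T_C) = 304.15/16.00 = 19.0094.
W = Q_H/COP_HP = 525/19.0094 = 27.6 kJ.

W_in ≈ 27.6 kJ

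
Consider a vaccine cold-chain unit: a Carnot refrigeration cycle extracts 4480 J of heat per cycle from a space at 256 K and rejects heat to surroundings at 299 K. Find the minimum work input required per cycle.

W_in ≈ 752 J

COP_R = T_C/(T_H − T_C) = 256.00/43.00 = 5.9535.
W = Q_C/COP_R = 4480/5.9535 = 752 J.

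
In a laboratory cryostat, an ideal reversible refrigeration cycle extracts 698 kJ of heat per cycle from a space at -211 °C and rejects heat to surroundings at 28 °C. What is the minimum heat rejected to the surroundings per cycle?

Q_H ≈ 3382 kJ

T_H = 28 °C → 28 + 273.15 = 301.15 K.
T_C = -211 °C → -211 + 273.15 = 62.15 K.
For a reversible cycle Q_H/Q_C = T_H/T_C, so Q_H = Q_C·T_H/T_C = 698 × 301.15/62.15 = 3382 kJ.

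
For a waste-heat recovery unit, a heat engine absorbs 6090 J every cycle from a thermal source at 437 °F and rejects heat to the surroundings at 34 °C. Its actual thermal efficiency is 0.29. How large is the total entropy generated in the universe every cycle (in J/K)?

ΔS_univ ≈ 1.85 J/K

T_H = 437 °F → (437 − 32) × 5/9 = 225.00 °C = 498.15 K.
T_C = 34 °C → 34 + 273.15 = 307.15 K.
W = η·Q_H = 0.29 × 6090 = 1766 J, so Q_C = Q_H − W = 4324 J.
The hot reservoir loses entropy Q_H/T_H = 6090/498.15 = 12.23 J/K; the cold reservoir gains Q_C/T_C = 4324/307.15 = 14.08 J/K.
ΔS_univ = −Q_H/T_H + Q_C/T_C = 1.85 J/K (> 0, since η = 0.29 < η_Carnot = 0.383).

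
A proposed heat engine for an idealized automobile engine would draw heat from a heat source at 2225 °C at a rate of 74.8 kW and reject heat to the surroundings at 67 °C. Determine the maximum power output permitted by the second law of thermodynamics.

Ẇ_max ≈ 64.62 kW

T_H = 2225 °C → 2225 + 273.15 = 2498.15 K.
T_C = 67 °C → 67 + 273.15 = 340.15 K.
The upper bound on efficiency is η_max = 1 − T_C/T_H = 1 − 340.15/2498.15 = 0.8638.
W_max = η_max · Q_H = 0.8638 × 74.8 = 64.62 kW.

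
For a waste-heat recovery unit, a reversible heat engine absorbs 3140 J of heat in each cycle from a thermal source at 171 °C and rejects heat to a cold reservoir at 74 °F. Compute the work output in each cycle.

T_H = 171 °C → 171 + 273.15 = 444.15 K.
T_C = 74 °F → (74 − 32) × 5/9 = 23.33 °C = 296.48 K.
η_rev = 1 − T_C/T_H = 1 − 296.48/444.15 = 0.3325.
W = η·Q_H = 0.3325 × 3140 = 1040 J.

W ≈ 1040 J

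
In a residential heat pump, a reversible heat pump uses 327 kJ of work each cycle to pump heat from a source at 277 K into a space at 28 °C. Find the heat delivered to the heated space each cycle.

T_H = 28 °C → 28 + 273.15 = 301.15 K.
COP_HP = T_H/(T_H − T_C) = 301.15/24.15 = 12.4700.
Q_H = COP_HP · W = 12.4700 × 327 = 4080 kJ.

Q_H ≈ 4080 kJ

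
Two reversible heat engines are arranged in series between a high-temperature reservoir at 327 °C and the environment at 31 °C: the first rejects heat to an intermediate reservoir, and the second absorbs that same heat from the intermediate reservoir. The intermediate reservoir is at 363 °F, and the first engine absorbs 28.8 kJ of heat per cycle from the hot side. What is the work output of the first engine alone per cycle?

T_H = 327 °C → 327 + 273.15 = 600.15 K.
T_C = 31 °C → 31 + 273.15 = 304.15 K.
T_m = 363 °F → (363 − 32) × 5/9 = 183.89 °C = 457.04 K.
First-stage efficiency η₁ = 1 − T_m/T_H = 1 − 457.04/600.15 = 0.2385.
W₁ = η₁·Q_H = 0.2385 × 28.8 = 6.868 kJ.

W₁ ≈ 6.868 kJ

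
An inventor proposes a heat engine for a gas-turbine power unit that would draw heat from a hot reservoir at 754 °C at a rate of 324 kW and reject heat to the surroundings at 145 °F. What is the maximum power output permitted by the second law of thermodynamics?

Ẇ_max ≈ 218 kW

T_H = 754 °C → 754 + 273.15 = 1027.15 K.
T_C = 145 °F → (145 − 32) × 5/9 = 62.78 °C = 335.93 K.
The upper bound on efficiency is η_max = 1 − T_C/T_H = 1 − 335.93/1027.15 = 0.6730.
W_max = η_max · Q_H = 0.6730 × 324 = 218 kW.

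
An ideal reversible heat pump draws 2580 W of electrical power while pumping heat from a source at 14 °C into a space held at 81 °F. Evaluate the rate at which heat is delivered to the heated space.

T_H = 81 °F → (81 − 32) × 5/9 = 27.22 °C = 300.37 K.
T_C = 14 °C → 14 + 273.15 = 287.15 K.
COP_HP = T_H/(T_H − T_C) = 300.37/13.22 = 22.7172.
Q_H = COP_HP · W = 22.7172 × 2580 = 58600 W.

Q̇_H ≈ 58600 W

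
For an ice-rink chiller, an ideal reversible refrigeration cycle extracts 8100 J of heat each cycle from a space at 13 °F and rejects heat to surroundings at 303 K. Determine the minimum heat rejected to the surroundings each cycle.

T_C = 13 °F → (13 − 32) × 5/9 = -10.56 °C = 262.59 K.
For a reversible cycle Q_H/Q_C = T_H/T_C, so Q_H = Q_C·T_H/T_C = 8100 × 303.00/262.59 = 9350 J.

Q_H ≈ 9350 J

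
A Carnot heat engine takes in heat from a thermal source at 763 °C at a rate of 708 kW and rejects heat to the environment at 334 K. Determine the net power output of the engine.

Ẇ ≈ 480 kW

T_H = 763 °C → 763 + 273.15 = 1036.15 K.
Since the cycle is reversible, η = 1 − T_C/T_H = 1 − 334.00/1036.15 = 0.6777.
W = η·Q_H = 0.6777 × 708 = 480 kW.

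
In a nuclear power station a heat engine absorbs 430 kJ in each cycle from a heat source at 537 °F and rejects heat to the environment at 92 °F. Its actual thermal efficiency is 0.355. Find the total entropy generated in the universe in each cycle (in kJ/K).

T_H = 537 °F → (537 − 32) × 5/9 = 280.56 °C = 553.71 K.
T_C = 92 °F → (92 − 32) × 5/9 = 33.33 °C = 306.48 K.
W = η·Q_H = 0.355 × 430 = 152.7 kJ, so Q_C = Q_H − W = 277.4 kJ.
Reservoir entropy changes: ΔS_H = −Q_H/T_H = −430/553.71 = -0.7766 kJ/K and ΔS_C = +Q_C/T_C = 277.4/306.48 = 0.9049 kJ/K.
ΔS_univ = −Q_H/T_H + Q_C/T_C = 0.128 kJ/K (> 0, since η = 0.355 < η_Carnot = 0.446).

ΔS_univ ≈ 0.128 kJ/K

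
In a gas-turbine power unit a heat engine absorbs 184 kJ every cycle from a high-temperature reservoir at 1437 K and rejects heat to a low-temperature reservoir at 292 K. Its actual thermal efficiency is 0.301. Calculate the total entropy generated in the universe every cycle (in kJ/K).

W = η·Q_H = 0.301 × 184 = 55.38 kJ, so Q_C = Q_H − W = 128.6 kJ.
Reservoir entropy changes: ΔS_H = −Q_H/T_H = −184/1437.00 = -0.1280 kJ/K and ΔS_C = +Q_C/T_C = 128.6/292.00 = 0.4405 kJ/K.
ΔS_univ = −Q_H/T_H + Q_C/T_C = 0.312 kJ/K (> 0, since η = 0.301 < η_Carnot = 0.797).

ΔS_univ ≈ 0.312 kJ/K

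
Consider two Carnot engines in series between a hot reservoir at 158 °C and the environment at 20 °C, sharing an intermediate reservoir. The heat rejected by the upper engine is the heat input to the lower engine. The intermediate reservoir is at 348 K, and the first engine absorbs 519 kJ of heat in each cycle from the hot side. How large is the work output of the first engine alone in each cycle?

W₁ ≈ 100 kJ

T_H = 158 °C → 158 + 273.15 = 431.15 K.
T_C = 20 °C → 20 + 273.15 = 293.15 K.
First-stage efficiency η₁ = 1 − T_m/T_H = 1 − 348.00/431.15 = 0.1929.
W₁ = η₁·Q_H = 0.1929 × 519 = 100 kJ.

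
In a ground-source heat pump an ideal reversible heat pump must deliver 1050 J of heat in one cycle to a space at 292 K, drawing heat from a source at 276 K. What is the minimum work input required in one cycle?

W_in ≈ 57.5 J

The Carnot heat-pump COP is COP_HP = T_H/(T_H − T_C) = 292.00/16.00 = 18.2500.
W = Q_H/COP_HP = 1050/18.2500 = 57.5 J.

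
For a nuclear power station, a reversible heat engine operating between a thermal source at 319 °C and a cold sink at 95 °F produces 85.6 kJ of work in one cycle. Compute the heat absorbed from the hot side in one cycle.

T_H = 319 °C → 319 + 273.15 = 592.15 K.
T_C = 95 °F → (95 − 32) × 5/9 = 35.00 °C = 308.15 K.
Since the cycle is reversible, η = 1 − T_C/T_H = 1 − 308.15/592.15 = 0.4796.
Q_H = W/η = 85.6/0.4796 = 178.5 kJ.

Q_H ≈ 178.5 kJ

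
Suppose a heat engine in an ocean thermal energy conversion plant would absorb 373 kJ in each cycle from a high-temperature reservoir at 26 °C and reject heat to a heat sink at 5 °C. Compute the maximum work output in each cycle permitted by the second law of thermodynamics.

W_max ≈ 26.2 kJ

T_H = 26 °C → 26 + 273.15 = 299.15 K.
T_C = 5 °C → 5 + 273.15 = 278.15 K.
The upper bound on efficiency is η_max = 1 − T_C/T_H = 1 − 278.15/299.15 = 0.0702.
W_max = η_max · Q_H = 0.0702 × 373 = 26.2 kJ.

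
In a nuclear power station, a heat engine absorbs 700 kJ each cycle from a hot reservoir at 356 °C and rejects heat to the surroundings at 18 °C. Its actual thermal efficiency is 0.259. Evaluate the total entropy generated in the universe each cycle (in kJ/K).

ΔS_univ ≈ 0.669 kJ/K

T_H = 356 °C → 356 + 273.15 = 629.15 K.
T_C = 18 °C → 18 + 273.15 = 291.15 K.
W = η·Q_H = 0.259 × 700 = 181.3 kJ, so Q_C = Q_H − W = 518.7 kJ.
Entropy balance on the reservoirs: −Q_H/T_H = -1.113 kJ/K, +Q_C/T_C = 1.782 kJ/K.
ΔS_univ = −Q_H/T_H + Q_C/T_C = 0.669 kJ/K (> 0, since η = 0.259 < η_Carnot = 0.537).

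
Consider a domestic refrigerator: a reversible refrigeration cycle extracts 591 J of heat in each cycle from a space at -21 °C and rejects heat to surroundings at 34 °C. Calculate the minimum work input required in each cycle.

W_in ≈ 129 J

T_H = 34 °C → 34 + 273.15 = 307.15 K.
T_C = -21 °C → -21 + 273.15 = 252.15 K.
The reversible coefficient of performance is COP_R = T_C/(T_H − T_C) = 252.15/55.00 = 4.5845.
W = Q_C/COP_R = 591/4.5845 = 129 J.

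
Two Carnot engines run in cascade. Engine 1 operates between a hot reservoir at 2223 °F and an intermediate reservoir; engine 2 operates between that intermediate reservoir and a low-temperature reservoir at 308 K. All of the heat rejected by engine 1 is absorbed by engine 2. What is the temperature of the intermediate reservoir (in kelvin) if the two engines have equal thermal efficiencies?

T_H = 2223 °F → (2223 − 32) × 5/9 = 1217.22 °C = 1490.37 K.
Equal efficiencies require 1 − T_m/T_H = 1 − T_C/T_m, i.e. T_m/T_H = T_C/T_m, so T_m = √(T_H·T_C) = √(1490.37 × 308.00) = 678 K.

T_m ≈ 678 K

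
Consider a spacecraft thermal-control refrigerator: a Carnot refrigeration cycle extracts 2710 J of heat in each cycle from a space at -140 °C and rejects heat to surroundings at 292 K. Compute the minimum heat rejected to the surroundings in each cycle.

Q_H ≈ 5940 J

T_C = -140 °C → -140 + 273.15 = 133.15 K.
For a reversible cycle Q_H/Q_C = T_H/T_C, so Q_H = Q_C·T_H/T_C = 2710 × 292.00/133.15 = 5940 J.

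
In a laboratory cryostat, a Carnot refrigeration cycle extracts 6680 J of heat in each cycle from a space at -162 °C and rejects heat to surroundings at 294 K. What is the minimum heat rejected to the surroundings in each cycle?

Q_H ≈ 17700 J

T_C = -162 °C → -162 + 273.15 = 111.15 K.
For a reversible cycle Q_H/Q_C = T_H/T_C, so Q_H = Q_C·T_H/T_C = 6680 × 294.00/111.15 = 17700 J.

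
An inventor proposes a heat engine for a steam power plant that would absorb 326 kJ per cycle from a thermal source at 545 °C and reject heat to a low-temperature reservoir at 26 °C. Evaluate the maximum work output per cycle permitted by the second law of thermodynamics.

W_max ≈ 206.8 kJ

T_H = 545 °C → 545 + 273.15 = 818.15 K.
T_C = 26 °C → 26 + 273.15 = 299.15 K.
By the Carnot theorem, η_max = 1 − T_C/T_H = 1 − 299.15/818.15 = 0.6344.
W_max = η_max · Q_H = 0.6344 × 326 = 206.8 kJ.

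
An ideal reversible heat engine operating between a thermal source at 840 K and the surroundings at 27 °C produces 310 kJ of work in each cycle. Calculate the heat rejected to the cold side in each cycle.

T_C = 27 °C → 27 + 273.15 = 300.15 K.
The Carnot efficiency is η = 1 − T_C/T_H = 1 − 300.15/840.00 = 0.6427.
Since Q_C/Q_H = T_C/T_H and Q_H = W/η, Q_C = W·T_C/(T_H − T_C) = 310 × 300.15/539.85 = 172 kJ.

Q_C ≈ 172 kJ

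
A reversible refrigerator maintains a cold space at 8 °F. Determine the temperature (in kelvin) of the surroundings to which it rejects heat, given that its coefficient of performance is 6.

T_C = 8 °F → (8 − 32) × 5/9 = -13.33 °C = 259.82 K.
COP_R = T_C/(T_H − T_C) ⇒ T_H = T_C·(1 + 1/COP_R) = 259.82 × (1 + 1/6) = 303.1 K.

T_H ≈ 303.1 K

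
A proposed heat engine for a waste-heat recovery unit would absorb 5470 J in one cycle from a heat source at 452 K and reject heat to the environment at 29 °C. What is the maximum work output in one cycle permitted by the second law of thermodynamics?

T_C = 29 °C → 29 + 273.15 = 302.15 K.
The upper bound on efficiency is η_max = 1 − T_C/T_H = 1 − 302.15/452.00 = 0.3315.
W_max = η_max · Q_H = 0.3315 × 5470 = 1810 J.

W_max ≈ 1810 J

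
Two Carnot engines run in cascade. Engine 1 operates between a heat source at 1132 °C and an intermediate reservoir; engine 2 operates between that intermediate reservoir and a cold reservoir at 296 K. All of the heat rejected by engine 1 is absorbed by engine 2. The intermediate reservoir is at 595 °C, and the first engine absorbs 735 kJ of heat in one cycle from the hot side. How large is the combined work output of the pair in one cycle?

W_total ≈ 580 kJ

T_H = 1132 °C → 1132 + 273.15 = 1405.15 K.
Two reversible stages in series are equivalent to a single Carnot engine between T_H and T_C, so η_total = 1 − T_C/T_H = 1 − 296.00/1405.15 = 0.7893.
W_total = η_total · Q_H = 0.7893 × 735 = 580 kJ.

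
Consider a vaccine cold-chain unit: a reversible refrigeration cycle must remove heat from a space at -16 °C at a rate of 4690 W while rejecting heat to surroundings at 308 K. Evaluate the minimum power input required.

T_C = -16 °C → -16 + 273.15 = 257.15 K.
The reversible coefficient of performance is COP_R = T_C/(T_H − T_C) = 257.15/50.85 = 5.0570.
W = Q_C/COP_R = 4690/5.0570 = 927.4 W.

Ẇ_in ≈ 927.4 W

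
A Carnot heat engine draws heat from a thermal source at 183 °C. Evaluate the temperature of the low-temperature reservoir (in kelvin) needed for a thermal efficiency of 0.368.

T_C ≈ 288.3 K

T_H = 183 °C → 183 + 273.15 = 456.15 K.
From η = 1 − T_C/T_H, T_C = T_H·(1 − η) = 456.15 × (1 − 0.368) = 288.3 K.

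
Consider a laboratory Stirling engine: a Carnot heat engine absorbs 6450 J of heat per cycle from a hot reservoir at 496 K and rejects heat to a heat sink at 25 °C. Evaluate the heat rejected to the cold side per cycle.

T_C = 25 °C → 25 + 273.15 = 298.15 K.
For a reversible engine, η = 1 − T_C/T_H = 1 − 298.15/496.00 = 0.3989.
For a reversible cycle Q_C/Q_H = T_C/T_H, so Q_C = 6450 × 298.15/496.00 = 3880 J.

Q_C ≈ 3880 J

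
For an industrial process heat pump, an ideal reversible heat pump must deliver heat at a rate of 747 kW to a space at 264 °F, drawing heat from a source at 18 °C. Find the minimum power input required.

Ẇ_in ≈ 206 kW

T_H = 264 °F → (264 − 32) × 5/9 = 128.89 °C = 402.04 K.
T_C = 18 °C → 18 + 273.15 = 291.15 K.
The Carnot heat-pump COP is COP_HP = T_H/(T_H − T_C) = 402.04/110.89 = 3.6256.
W = Q_H/COP_HP = 747/3.6256 = 206 kW.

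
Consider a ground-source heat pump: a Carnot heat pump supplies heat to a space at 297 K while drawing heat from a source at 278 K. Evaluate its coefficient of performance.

COP_HP = T_H/(T_H − T_C) = 297.00/(297.00 − 278.00) = 15.6.

COP_HP ≈ 15.6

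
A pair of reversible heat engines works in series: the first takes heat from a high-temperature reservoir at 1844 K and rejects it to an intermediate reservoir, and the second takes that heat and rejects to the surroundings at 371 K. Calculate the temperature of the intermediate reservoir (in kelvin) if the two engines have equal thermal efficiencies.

Equal efficiencies require 1 − T_m/T_H = 1 − T_C/T_m, i.e. T_m/T_H = T_C/T_m, so T_m = √(T_H·T_C) = √(1844.00 × 371.00) = 827.1 K.

T_m ≈ 827.1 K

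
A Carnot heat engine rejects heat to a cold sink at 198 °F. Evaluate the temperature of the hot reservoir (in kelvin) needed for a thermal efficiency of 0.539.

T_C = 198 °F → (198 − 32) × 5/9 = 92.22 °C = 365.37 K.
From η = 1 − T_C/T_H, solving for T_H gives T_H = T_C/(1 − η) = 365.37/(1 − 0.539) = 793 K.

T_H ≈ 793 K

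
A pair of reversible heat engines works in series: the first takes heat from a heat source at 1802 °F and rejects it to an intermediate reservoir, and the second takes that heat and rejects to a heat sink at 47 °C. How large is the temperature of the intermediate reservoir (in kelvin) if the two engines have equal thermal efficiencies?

T_H = 1802 °F → (1802 − 32) × 5/9 = 983.33 °C = 1256.48 K.
T_C = 47 °C → 47 + 273.15 = 320.15 K.
Equal efficiencies require 1 − T_m/T_H = 1 − T_C/T_m, i.e. T_m/T_H = T_C/T_m, so T_m = √(T_H·T_C) = √(1256.48 × 320.15) = 634 K.

T_m ≈ 634 K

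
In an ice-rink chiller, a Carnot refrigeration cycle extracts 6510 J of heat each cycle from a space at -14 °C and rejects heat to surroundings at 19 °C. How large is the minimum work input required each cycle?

T_H = 19 °C → 19 + 273.15 = 292.15 K.
T_C = -14 °C → -14 + 273.15 = 259.15 K.
Carnot COP: COP_R = T_C/(T_H − T_C) = 259.15/33.00 = 7.8530.
W = Q_C/COP_R = 6510/7.8530 = 829 J.

W_in ≈ 829 J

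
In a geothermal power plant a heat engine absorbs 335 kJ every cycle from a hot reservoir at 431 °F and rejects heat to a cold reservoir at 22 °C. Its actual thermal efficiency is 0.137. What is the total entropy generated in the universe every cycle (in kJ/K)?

ΔS_univ ≈ 0.3025 kJ/K

T_H = 431 °F → (431 − 32) × 5/9 = 221.67 °C = 494.82 K.
T_C = 22 °C → 22 + 273.15 = 295.15 K.
W = η·Q_H = 0.137 × 335 = 45.90 kJ, so Q_C = Q_H − W = 289.1 kJ.
Reservoir entropy changes: ΔS_H = −Q_H/T_H = −335/494.82 = -0.6770 kJ/K and ΔS_C = +Q_C/T_C = 289.1/295.15 = 0.9795 kJ/K.
ΔS_univ = −Q_H/T_H + Q_C/T_C = 0.3025 kJ/K (> 0, since η = 0.137 < η_Carnot = 0.404).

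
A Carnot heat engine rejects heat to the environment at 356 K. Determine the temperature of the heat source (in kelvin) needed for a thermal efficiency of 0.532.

T_H ≈ 760.7 K

From η = 1 − T_C/T_H, solving for T_H gives T_H = T_C/(1 − η) = 356.00/(1 − 0.532) = 760.7 K.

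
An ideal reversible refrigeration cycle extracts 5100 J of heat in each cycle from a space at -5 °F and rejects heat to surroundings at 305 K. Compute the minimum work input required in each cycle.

T_C = -5 °F → (-5 − 32) × 5/9 = -20.56 °C = 252.59 K.
Carnot COP: COP_R = T_C/(T_H − T_C) = 252.59/52.41 = 4.8200.
W = Q_C/COP_R = 5100/4.8200 = 1058 J.

W_in ≈ 1058 J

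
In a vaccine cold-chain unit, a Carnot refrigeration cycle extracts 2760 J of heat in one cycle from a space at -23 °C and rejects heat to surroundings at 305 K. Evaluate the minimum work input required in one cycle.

W_in ≈ 605.2 J

T_C = -23 °C → -23 + 273.15 = 250.15 K.
The reversible coefficient of performance is COP_R = T_C/(T_H − T_C) = 250.15/54.85 = 4.5606.
W = Q_C/COP_R = 2760/4.5606 = 605.2 J.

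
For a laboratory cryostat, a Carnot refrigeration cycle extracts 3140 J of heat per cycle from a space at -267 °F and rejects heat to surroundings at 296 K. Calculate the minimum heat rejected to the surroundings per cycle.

T_C = -267 °F → (-267 − 32) × 5/9 = -166.11 °C = 107.04 K.
For a reversible cycle Q_H/Q_C = T_H/T_C, so Q_H = Q_C·T_H/T_C = 3140 × 296.00/107.04 = 8683 J.

Q_H ≈ 8683 J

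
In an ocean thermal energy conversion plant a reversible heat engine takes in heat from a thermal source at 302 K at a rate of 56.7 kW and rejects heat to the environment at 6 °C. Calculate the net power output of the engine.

T_C = 6 °C → 6 + 273.15 = 279.15 K.
For a reversible engine, η = 1 − T_C/T_H = 1 − 279.15/302.00 = 0.0757.
W = η·Q_H = 0.0757 × 56.7 = 4.290 kW.

Ẇ ≈ 4.290 kW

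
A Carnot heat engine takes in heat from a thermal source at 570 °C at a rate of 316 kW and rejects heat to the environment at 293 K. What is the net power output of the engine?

T_H = 570 °C → 570 + 273.15 = 843.15 K.
Carnot efficiency: η = 1 − T_C/T_H = 1 − 293.00/843.15 = 0.6525.
W = η·Q_H = 0.6525 × 316 = 206.2 kW.

Ẇ ≈ 206.2 kW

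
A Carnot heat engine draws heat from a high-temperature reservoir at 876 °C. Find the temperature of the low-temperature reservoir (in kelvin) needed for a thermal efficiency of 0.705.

T_C ≈ 339 K

T_H = 876 °C → 876 + 273.15 = 1149.15 K.
From η = 1 − T_C/T_H, T_C = T_H·(1 − η) = 1149.15 × (1 − 0.705) = 339 K.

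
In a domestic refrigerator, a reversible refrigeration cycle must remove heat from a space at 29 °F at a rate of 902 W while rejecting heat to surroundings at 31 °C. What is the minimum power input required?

T_H = 31 °C → 31 + 273.15 = 304.15 K.
T_C = 29 °F → (29 − 32) × 5/9 = -1.67 °C = 271.48 K.
The reversible coefficient of performance is COP_R = T_C/(T_H − T_C) = 271.48/32.67 = 8.3107.
W = Q_C/COP_R = 902/8.3107 = 109 W.

Ẇ_in ≈ 109 W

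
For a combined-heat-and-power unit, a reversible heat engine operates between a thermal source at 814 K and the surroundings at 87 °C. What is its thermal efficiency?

T_C = 87 °C → 87 + 273.15 = 360.15 K.
η_rev = 1 − T_C/T_H = 1 − 360.15/814.00 = 0.558.

η ≈ 0.558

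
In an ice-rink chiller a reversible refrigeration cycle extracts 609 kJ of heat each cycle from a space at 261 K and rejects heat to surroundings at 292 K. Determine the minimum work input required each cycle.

W_in ≈ 72.3 kJ

The reversible coefficient of performance is COP_R = T_C/(T_H − T_C) = 261.00/31.00 = 8.4194.
W = Q_C/COP_R = 609/8.4194 = 72.3 kJ.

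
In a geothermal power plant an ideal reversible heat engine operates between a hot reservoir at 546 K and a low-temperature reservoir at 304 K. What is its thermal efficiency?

η ≈ 0.443

For a reversible engine, η = 1 − T_C/T_H = 1 − 304.00/546.00 = 0.443.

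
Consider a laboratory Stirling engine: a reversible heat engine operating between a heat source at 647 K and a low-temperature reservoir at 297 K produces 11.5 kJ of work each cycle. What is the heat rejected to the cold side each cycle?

Since the cycle is reversible, η = 1 − T_C/T_H = 1 − 297.00/647.00 = 0.5410.
Since Q_C/Q_H = T_C/T_H and Q_H = W/η, Q_C = W·T_C/(T_H − T_C) = 11.5 × 297.00/350.00 = 9.76 kJ.

Q_C ≈ 9.76 kJ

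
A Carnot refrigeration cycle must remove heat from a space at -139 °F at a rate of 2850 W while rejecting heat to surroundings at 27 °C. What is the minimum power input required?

T_H = 27 °C → 27 + 273.15 = 300.15 K.
T_C = -139 °F → (-139 − 32) × 5/9 = -95.00 °C = 178.15 K.
For a reversible refrigerator, COP_R = T_C/(T_H − T_C) = 178.15/122.00 = 1.4602.
W = Q_C/COP_R = 2850/1.4602 = 1950 W.

Ẇ_in ≈ 1950 W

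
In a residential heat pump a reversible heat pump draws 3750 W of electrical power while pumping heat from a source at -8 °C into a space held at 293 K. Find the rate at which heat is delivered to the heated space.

Q̇_H ≈ 39450 W

T_C = -8 °C → -8 + 273.15 = 265.15 K.
Reversible heating COP: COP_HP = T_H/(T_H − T_C) = 293.00/27.85 = 10.5206.
Q_H = COP_HP · W = 10.5206 × 3750 = 39450 W.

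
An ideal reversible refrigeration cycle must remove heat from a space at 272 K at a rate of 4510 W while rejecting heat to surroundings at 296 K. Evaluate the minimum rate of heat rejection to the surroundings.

Q̇_H ≈ 4908 W

For a reversible cycle Q_H/Q_C = T_H/T_C, so Q_H = Q_C·T_H/T_C = 4510 × 296.00/272.00 = 4908 W.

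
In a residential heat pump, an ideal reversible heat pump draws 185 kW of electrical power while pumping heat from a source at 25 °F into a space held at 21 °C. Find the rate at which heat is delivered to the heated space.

Q̇_H ≈ 2190 kW

T_H = 21 °C → 21 + 273.15 = 294.15 K.
T_C = 25 °F → (25 − 32) × 5/9 = -3.89 °C = 269.26 K.
The Carnot heat-pump COP is COP_HP = T_H/(T_H − T_C) = 294.15/24.89 = 11.8185.
Q_H = COP_HP · W = 11.8185 × 185 = 2190 kW.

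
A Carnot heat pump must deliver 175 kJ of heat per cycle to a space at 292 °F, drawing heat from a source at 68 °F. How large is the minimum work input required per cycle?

W_in ≈ 52.2 kJ

T_H = 292 °F → (292 − 32) × 5/9 = 144.44 °C = 417.59 K.
T_C = 68 °F → (68 − 32) × 5/9 = 20.00 °C = 293.15 K.
COP_HP = T_H/(T_H − T_C) = 417.59/124.44 = 3.3557.
W = Q_H/COP_HP = 175/3.3557 = 52.2 kJ.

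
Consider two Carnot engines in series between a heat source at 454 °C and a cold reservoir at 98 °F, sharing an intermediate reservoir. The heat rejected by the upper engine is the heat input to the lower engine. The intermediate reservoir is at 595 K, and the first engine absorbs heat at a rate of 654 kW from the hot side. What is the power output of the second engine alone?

Ẇ₂ ≈ 256 kW

T_H = 454 °C → 454 + 273.15 = 727.15 K.
T_C = 98 °F → (98 − 32) × 5/9 = 36.67 °C = 309.82 K.
Heat entering the second stage: Q_m = Q_H·(T_m/T_H) = 654 × 595.00/727.15 = 535 kW.
Second-stage efficiency η₂ = 1 − T_C/T_m = 1 − 309.82/595.00 = 0.4793, so W₂ = η₂·Q_m = 256 kW.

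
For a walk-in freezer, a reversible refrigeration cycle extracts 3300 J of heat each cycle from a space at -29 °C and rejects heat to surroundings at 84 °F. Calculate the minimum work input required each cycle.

T_H = 84 °F → (84 − 32) × 5/9 = 28.89 °C = 302.04 K.
T_C = -29 °C → -29 + 273.15 = 244.15 K.
For a reversible refrigerator, COP_R = T_C/(T_H − T_C) = 244.15/57.89 = 4.2176.
W = Q_C/COP_R = 3300/4.2176 = 782 J.

W_in ≈ 782 J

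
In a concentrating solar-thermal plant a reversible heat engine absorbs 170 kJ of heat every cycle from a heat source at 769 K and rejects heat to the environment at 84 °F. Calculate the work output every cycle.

T_C = 84 °F → (84 − 32) × 5/9 = 28.89 °C = 302.04 K.
Since the cycle is reversible, η = 1 − T_C/T_H = 1 − 302.04/769.00 = 0.6072.
W = η·Q_H = 0.6072 × 170 = 103 kJ.

W ≈ 103 kJ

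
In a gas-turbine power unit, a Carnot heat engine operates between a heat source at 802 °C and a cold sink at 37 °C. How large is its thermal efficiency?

η ≈ 0.712

T_H = 802 °C → 802 + 273.15 = 1075.15 K.
T_C = 37 °C → 37 + 273.15 = 310.15 K.
Since the cycle is reversible, η = 1 − T_C/T_H = 1 − 310.15/1075.15 = 0.712.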